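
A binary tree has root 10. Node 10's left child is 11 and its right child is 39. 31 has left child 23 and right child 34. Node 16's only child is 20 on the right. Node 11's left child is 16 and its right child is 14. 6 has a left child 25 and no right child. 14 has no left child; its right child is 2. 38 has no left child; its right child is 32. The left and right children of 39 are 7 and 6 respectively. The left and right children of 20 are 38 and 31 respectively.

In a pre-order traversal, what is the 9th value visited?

Pre-order visits the node, then its left subtree, then its right subtree.
Visit 10.
At 10: go left to 11.
  Visit 11.
  At 11: go left to 16.
    Visit 16.
    At 16: no left child.
    At 16: go right to 20.
      Visit 20.
      At 20: go left to 38.
        Visit 38.
        At 38: no left child.
        At 38: go right to 32.
          32 is a leaf — visit 32.
      At 20: go right to 31.
        Visit 31.
        At 31: go left to 23.
          23 is a leaf — visit 23.
        At 31: go right to 34.
          34 is a leaf — visit 34.
  At 11: go right to 14.
    Visit 14.
    At 14: no left child.
    At 14: go right to 2.
      2 is a leaf — visit 2.
At 10: go right to 39.
  Visit 39.
  At 39: go left to 7.
    7 is a leaf — visit 7.
  At 39: go right to 6.
    Visit 6.
    At 6: go left to 25.
      25 is a leaf — visit 25.
    At 6: no right child.
Full pre-order sequence: 10, 11, 16, 20, 38, 32, 31, 23, 34, 14, 2, 39, 7, 6, 25.

34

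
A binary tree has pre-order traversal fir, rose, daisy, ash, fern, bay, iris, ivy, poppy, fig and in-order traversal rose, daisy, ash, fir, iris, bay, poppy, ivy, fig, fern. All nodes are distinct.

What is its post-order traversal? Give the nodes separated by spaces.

ash daisy rose iris poppy fig ivy bay fern fir

The first element of pre-order is the root; it splits in-order into left and right subtrees.
Root fir: left subtree has 3 nodes {rose, daisy, ash}, right has 6 {iris, bay, poppy, ivy, fig, fern}.
  Root rose: left subtree has 0 nodes { }, right has 2 {daisy, ash}.
    Root daisy: left subtree has 0 nodes { }, right has 1 {ash}.
  Root fern: left subtree has 5 nodes {iris, bay, poppy, ivy, fig}, right has 0 { }.
    Root bay: left subtree has 1 node {iris}, right has 3 {poppy, ivy, fig}.
      Root ivy: left subtree has 1 node {poppy}, right has 1 {fig}.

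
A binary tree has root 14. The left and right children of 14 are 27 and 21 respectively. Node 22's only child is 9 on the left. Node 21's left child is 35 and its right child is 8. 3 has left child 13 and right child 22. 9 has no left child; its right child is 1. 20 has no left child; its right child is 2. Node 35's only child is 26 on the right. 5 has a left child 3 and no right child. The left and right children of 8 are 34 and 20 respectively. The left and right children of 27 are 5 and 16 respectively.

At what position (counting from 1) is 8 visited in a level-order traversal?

Level-order visits nodes level by level from the root, left to right within each level.
Level 0: 14
Level 1: 27, 21
Level 2: 5, 16, 35, 8
Level 3: 3, 26, 34, 20
Level 4: 13, 22, 2
Level 5: 9
Level 6: 1
Full level-order sequence: 14, 27, 21, 5, 16, 35, 8, 3, 26, 34, 20, 13, 22, 2, 9, 1.

7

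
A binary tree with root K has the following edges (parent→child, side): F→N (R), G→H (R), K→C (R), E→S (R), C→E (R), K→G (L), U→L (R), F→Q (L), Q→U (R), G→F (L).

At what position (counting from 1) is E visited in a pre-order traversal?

10

Pre-order visits the node, then its left subtree, then its right subtree.
Visit K.
At K: go left to G.
  Visit G.
  At G: go left to F.
    Visit F.
    At F: go left to Q.
      Visit Q.
      At Q: no left child.
      At Q: go right to U.
        Visit U.
        At U: no left child.
        At U: go right to L.
          L is a leaf — visit L.
    At F: go right to N.
      N is a leaf — visit N.
  At G: go right to H.
    H is a leaf — visit H.
At K: go right to C.
  Visit C.
  At C: no left child.
  At C: go right to E.
    Visit E.
    At E: no left child.
    At E: go right to S.
      S is a leaf — visit S.
Full pre-order sequence: K, G, F, Q, U, L, N, H, C, E, S.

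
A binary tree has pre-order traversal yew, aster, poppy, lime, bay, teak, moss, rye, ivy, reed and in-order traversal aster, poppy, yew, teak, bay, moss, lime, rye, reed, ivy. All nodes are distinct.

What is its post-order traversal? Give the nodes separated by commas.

poppy, aster, teak, moss, bay, reed, ivy, rye, lime, yew

The first element of pre-order is the root; it splits in-order into left and right subtrees.
Root yew: left subtree has 2 nodes {aster, poppy}, right has 7 {teak, bay, moss, lime, rye, reed, ivy}.
  Root aster: left subtree has 0 nodes { }, right has 1 {poppy}.
  Root lime: left subtree has 3 nodes {teak, bay, moss}, right has 3 {rye, reed, ivy}.
    Root bay: left subtree has 1 node {teak}, right has 1 {moss}.
    Root rye: left subtree has 0 nodes { }, right has 2 {reed, ivy}.
      Root ivy: left subtree has 1 node {reed}, right has 0 { }.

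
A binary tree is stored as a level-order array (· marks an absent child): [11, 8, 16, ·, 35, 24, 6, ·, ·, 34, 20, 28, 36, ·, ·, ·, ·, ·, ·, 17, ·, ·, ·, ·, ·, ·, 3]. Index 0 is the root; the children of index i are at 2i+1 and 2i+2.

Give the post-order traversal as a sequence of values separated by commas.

17, 34, 20, 35, 8, 28, 3, 36, 24, 6, 16, 11

Post-order visits the left subtree, then the right subtree, then the node.
At 11: go left to 8.
  At 8: no left child.
  At 8: go right to 35.
    At 35: go left to 34.
      At 34: go left to 17.
        17 is a leaf — visit 17.
      At 34: no right child.
      Visit 34.
    At 35: go right to 20.
      20 is a leaf — visit 20.
    Visit 35.
  Visit 8.
At 11: go right to 16.
  At 16: go left to 24.
    At 24: go left to 28.
      28 is a leaf — visit 28.
    At 24: go right to 36.
      At 36: no left child.
      At 36: go right to 3.
        3 is a leaf — visit 3.
      Visit 36.
    Visit 24.
  At 16: go right to 6.
    6 is a leaf — visit 6.
  Visit 16.
Visit 11.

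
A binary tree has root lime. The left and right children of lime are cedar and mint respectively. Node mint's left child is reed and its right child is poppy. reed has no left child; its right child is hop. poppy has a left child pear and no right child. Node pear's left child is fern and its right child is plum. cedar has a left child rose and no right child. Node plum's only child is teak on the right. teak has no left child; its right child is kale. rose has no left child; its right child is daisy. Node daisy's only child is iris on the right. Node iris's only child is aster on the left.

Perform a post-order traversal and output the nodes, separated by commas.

Post-order visits the left subtree, then the right subtree, then the node.
At lime: go left to cedar.
  At cedar: go left to rose.
    At rose: no left child.
    At rose: go right to daisy.
      At daisy: no left child.
      At daisy: go right to iris.
        At iris: go left to aster.
          aster is a leaf — visit aster.
        At iris: no right child.
        Visit iris.
      Visit daisy.
    Visit rose.
  At cedar: no right child.
  Visit cedar.
At lime: go right to mint.
  At mint: go left to reed.
    At reed: no left child.
    At reed: go right to hop.
      hop is a leaf — visit hop.
    Visit reed.
  At mint: go right to poppy.
    At poppy: go left to pear.
      At pear: go left to fern.
        fern is a leaf — visit fern.
      At pear: go right to plum.
        At plum: no left child.
        At plum: go right to teak.
          At teak: no left child.
          At teak: go right to kale.
            kale is a leaf — visit kale.
          Visit teak.
        Visit plum.
      Visit pear.
    At poppy: no right child.
    Visit poppy.
  Visit mint.
Visit lime.

aster, iris, daisy, rose, cedar, hop, reed, fern, kale, teak, plum, pear, poppy, mint, lime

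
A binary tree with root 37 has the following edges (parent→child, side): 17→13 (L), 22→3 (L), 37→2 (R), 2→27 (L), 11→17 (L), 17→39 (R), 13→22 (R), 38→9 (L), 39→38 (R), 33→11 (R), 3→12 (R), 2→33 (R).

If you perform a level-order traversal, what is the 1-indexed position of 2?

Level-order visits nodes level by level from the root, left to right within each level.
Level 0: 37
Level 1: 2
Level 2: 27, 33
Level 3: 11
Level 4: 17
Level 5: 13, 39
Level 6: 22, 38
Level 7: 3, 9
Level 8: 12
Full level-order sequence: 37, 2, 27, 33, 11, 17, 13, 39, 22, 38, 3, 9, 12.

2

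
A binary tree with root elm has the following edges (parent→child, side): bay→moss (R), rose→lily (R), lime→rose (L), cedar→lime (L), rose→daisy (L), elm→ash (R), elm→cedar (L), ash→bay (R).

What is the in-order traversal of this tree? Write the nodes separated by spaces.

daisy rose lily lime cedar elm ash bay moss

In-order visits the left subtree, then the node, then the right subtree.
At elm: go left to cedar.
  At cedar: go left to lime.
    At lime: go left to rose.
      At rose: go left to daisy.
        daisy is a leaf — visit daisy.
      Visit rose.
      At rose: go right to lily.
        lily is a leaf — visit lily.
    Visit lime.
    At lime: no right child.
  Visit cedar.
  At cedar: no right child.
Visit elm.
At elm: go right to ash.
  At ash: no left child.
  Visit ash.
  At ash: go right to bay.
    At bay: no left child.
    Visit bay.
    At bay: go right to moss.
      moss is a leaf — visit moss.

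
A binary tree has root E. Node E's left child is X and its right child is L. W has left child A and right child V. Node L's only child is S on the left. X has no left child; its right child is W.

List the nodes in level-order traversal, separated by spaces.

Level-order visits nodes level by level from the root, left to right within each level.
Level 0: E
Level 1: X, L
Level 2: W, S
Level 3: A, V

E X L W S A V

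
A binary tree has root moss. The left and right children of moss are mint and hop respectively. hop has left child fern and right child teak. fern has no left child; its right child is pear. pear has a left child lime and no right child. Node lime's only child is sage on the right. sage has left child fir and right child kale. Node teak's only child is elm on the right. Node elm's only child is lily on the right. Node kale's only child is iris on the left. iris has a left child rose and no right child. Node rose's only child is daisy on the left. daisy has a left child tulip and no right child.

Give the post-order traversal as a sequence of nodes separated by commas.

Post-order visits the left subtree, then the right subtree, then the node.
At moss: go left to mint.
  mint is a leaf — visit mint.
At moss: go right to hop.
  At hop: go left to fern.
    At fern: no left child.
    At fern: go right to pear.
      At pear: go left to lime.
        At lime: no left child.
        At lime: go right to sage.
          At sage: go left to fir.
            fir is a leaf — visit fir.
          At sage: go right to kale.
            At kale: go left to iris.
              At iris: go left to rose.
                At rose: go left to daisy.
                  At daisy: go left to tulip.
                    tulip is a leaf — visit tulip.
                  At daisy: no right child.
                  Visit daisy.
                At rose: no right child.
                Visit rose.
              At iris: no right child.
              Visit iris.
            At kale: no right child.
            Visit kale.
          Visit sage.
        Visit lime.
      At pear: no right child.
      Visit pear.
    Visit fern.
  At hop: go right to teak.
    At teak: no left child.
    At teak: go right to elm.
      At elm: no left child.
      At elm: go right to lily.
        lily is a leaf — visit lily.
      Visit elm.
    Visit teak.
  Visit hop.
Visit moss.

mint, fir, tulip, daisy, rose, iris, kale, sage, lime, pear, fern, lily, elm, teak, hop, moss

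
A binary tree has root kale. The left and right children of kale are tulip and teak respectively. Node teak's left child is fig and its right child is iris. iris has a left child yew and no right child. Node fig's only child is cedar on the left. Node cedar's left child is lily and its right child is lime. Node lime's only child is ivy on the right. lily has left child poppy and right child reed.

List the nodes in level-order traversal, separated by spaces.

kale tulip teak fig iris cedar yew lily lime poppy reed ivy

Level-order visits nodes level by level from the root, left to right within each level.
Level 0: kale
Level 1: tulip, teak
Level 2: fig, iris
Level 3: cedar, yew
Level 4: lily, lime
Level 5: poppy, reed, ivy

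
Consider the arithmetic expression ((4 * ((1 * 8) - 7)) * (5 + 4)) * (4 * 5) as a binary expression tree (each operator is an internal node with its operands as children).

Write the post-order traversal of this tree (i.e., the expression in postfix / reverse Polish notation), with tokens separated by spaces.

4 1 8 * 7 - * 5 4 + * 4 5 * *

Post-order on an expression tree gives postfix notation: for each operator, emit left operand, right operand, then the operator.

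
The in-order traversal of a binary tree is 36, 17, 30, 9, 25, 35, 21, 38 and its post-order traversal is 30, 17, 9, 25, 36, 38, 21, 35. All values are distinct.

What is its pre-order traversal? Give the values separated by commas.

35, 36, 25, 9, 17, 30, 21, 38

The last element of post-order is the root; it splits in-order into left and right subtrees.
Root 35: left subtree has 5 nodes {36, 17, 30, 9, 25}, right has 2 {21, 38}.
  Root 36: left subtree has 0 nodes { }, right has 4 {17, 30, 9, 25}.
    Root 25: left subtree has 3 nodes {17, 30, 9}, right has 0 { }.
      Root 9: left subtree has 2 nodes {17, 30}, right has 0 { }.
        Root 17: left subtree has 0 nodes { }, right has 1 {30}.
  Root 21: left subtree has 0 nodes { }, right has 1 {38}.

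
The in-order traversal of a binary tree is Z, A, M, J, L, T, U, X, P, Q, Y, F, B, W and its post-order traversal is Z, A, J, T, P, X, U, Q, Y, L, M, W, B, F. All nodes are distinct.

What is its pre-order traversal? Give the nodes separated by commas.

The last element of post-order is the root; it splits in-order into left and right subtrees.
Root F: left subtree has 11 nodes {Z, A, M, J, L, T, U, X, P, Q, Y}, right has 2 {B, W}.
  Root M: left subtree has 2 nodes {Z, A}, right has 8 {J, L, T, U, X, P, Q, Y}.
    Root A: left subtree has 1 node {Z}, right has 0 { }.
    Root L: left subtree has 1 node {J}, right has 6 {T, U, X, P, Q, Y}.
      Root Y: left subtree has 5 nodes {T, U, X, P, Q}, right has 0 { }.
        Root Q: left subtree has 4 nodes {T, U, X, P}, right has 0 { }.
          Root U: left subtree has 1 node {T}, right has 2 {X, P}.
            Root X: left subtree has 0 nodes { }, right has 1 {P}.
  Root B: left subtree has 0 nodes { }, right has 1 {W}.

F, M, A, Z, L, J, Y, Q, U, T, X, P, B, W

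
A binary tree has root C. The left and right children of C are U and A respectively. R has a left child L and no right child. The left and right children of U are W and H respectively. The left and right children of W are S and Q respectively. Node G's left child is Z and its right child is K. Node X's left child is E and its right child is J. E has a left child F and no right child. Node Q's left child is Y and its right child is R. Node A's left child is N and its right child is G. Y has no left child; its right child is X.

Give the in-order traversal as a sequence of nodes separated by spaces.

S W Y F E X J Q L R U H C N A Z G K

In-order visits the left subtree, then the node, then the right subtree.
At C: go left to U.
  At U: go left to W.
    At W: go left to S.
      S is a leaf — visit S.
    Visit W.
    At W: go right to Q.
      At Q: go left to Y.
        At Y: no left child.
        Visit Y.
        At Y: go right to X.
          At X: go left to E.
            At E: go left to F.
              F is a leaf — visit F.
            Visit E.
            At E: no right child.
          Visit X.
          At X: go right to J.
            J is a leaf — visit J.
      Visit Q.
      At Q: go right to R.
        At R: go left to L.
          L is a leaf — visit L.
        Visit R.
        At R: no right child.
  Visit U.
  At U: go right to H.
    H is a leaf — visit H.
Visit C.
At C: go right to A.
  At A: go left to N.
    N is a leaf — visit N.
  Visit A.
  At A: go right to G.
    At G: go left to Z.
      Z is a leaf — visit Z.
    Visit G.
    At G: go right to K.
      K is a leaf — visit K.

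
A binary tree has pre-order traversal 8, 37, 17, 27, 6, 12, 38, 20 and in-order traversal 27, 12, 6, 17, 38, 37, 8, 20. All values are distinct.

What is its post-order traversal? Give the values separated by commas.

12, 6, 27, 38, 17, 37, 20, 8

The first element of pre-order is the root; it splits in-order into left and right subtrees.
Root 8: left subtree has 6 nodes {27, 12, 6, 17, 38, 37}, right has 1 {20}.
  Root 37: left subtree has 5 nodes {27, 12, 6, 17, 38}, right has 0 { }.
    Root 17: left subtree has 3 nodes {27, 12, 6}, right has 1 {38}.
      Root 27: left subtree has 0 nodes { }, right has 2 {12, 6}.
        Root 6: left subtree has 1 node {12}, right has 0 { }.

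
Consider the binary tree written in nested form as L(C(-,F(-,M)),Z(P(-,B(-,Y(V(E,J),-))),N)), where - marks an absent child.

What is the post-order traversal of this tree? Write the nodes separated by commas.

M, F, C, E, J, V, Y, B, P, N, Z, L

Post-order visits the left subtree, then the right subtree, then the node.
At L: go left to C.
  At C: no left child.
  At C: go right to F.
    At F: no left child.
    At F: go right to M.
      M is a leaf — visit M.
    Visit F.
  Visit C.
At L: go right to Z.
  At Z: go left to P.
    At P: no left child.
    At P: go right to B.
      At B: no left child.
      At B: go right to Y.
        At Y: go left to V.
          At V: go left to E.
            E is a leaf — visit E.
          At V: go right to J.
            J is a leaf — visit J.
          Visit V.
        At Y: no right child.
        Visit Y.
      Visit B.
    Visit P.
  At Z: go right to N.
    N is a leaf — visit N.
  Visit Z.
Visit L.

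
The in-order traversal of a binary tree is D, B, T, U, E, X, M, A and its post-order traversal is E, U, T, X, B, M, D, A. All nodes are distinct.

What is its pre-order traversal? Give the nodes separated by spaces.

A D M B X T U E

The last element of post-order is the root; it splits in-order into left and right subtrees.
Root A: left subtree has 7 nodes {D, B, T, U, E, X, M}, right has 0 { }.
  Root D: left subtree has 0 nodes { }, right has 6 {B, T, U, E, X, M}.
    Root M: left subtree has 5 nodes {B, T, U, E, X}, right has 0 { }.
      Root B: left subtree has 0 nodes { }, right has 4 {T, U, E, X}.
        Root X: left subtree has 3 nodes {T, U, E}, right has 0 { }.
          Root T: left subtree has 0 nodes { }, right has 2 {U, E}.
            Root U: left subtree has 0 nodes { }, right has 1 {E}.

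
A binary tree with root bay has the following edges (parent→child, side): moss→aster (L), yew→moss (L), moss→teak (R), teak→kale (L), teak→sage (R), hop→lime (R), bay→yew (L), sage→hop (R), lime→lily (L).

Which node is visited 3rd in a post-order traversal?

Post-order visits the left subtree, then the right subtree, then the node.
At bay: go left to yew.
  At yew: go left to moss.
    At moss: go left to aster.
      aster is a leaf — visit aster.
    At moss: go right to teak.
      At teak: go left to kale.
        kale is a leaf — visit kale.
      At teak: go right to sage.
        At sage: no left child.
        At sage: go right to hop.
          At hop: no left child.
          At hop: go right to lime.
            At lime: go left to lily.
              lily is a leaf — visit lily.
            At lime: no right child.
            Visit lime.
          Visit hop.
        Visit sage.
      Visit teak.
    Visit moss.
  At yew: no right child.
  Visit yew.
At bay: no right child.
Visit bay.
Full post-order sequence: aster, kale, lily, lime, hop, sage, teak, moss, yew, bay.

lily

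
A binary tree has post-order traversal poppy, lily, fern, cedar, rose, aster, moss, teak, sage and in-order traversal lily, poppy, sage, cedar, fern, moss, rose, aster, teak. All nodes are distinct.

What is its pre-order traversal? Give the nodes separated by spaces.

sage lily poppy teak moss cedar fern aster rose

The last element of post-order is the root; it splits in-order into left and right subtrees.
Root sage: left subtree has 2 nodes {lily, poppy}, right has 6 {cedar, fern, moss, rose, aster, teak}.
  Root lily: left subtree has 0 nodes { }, right has 1 {poppy}.
  Root teak: left subtree has 5 nodes {cedar, fern, moss, rose, aster}, right has 0 { }.
    Root moss: left subtree has 2 nodes {cedar, fern}, right has 2 {rose, aster}.
      Root cedar: left subtree has 0 nodes { }, right has 1 {fern}.
      Root aster: left subtree has 1 node {rose}, right has 0 { }.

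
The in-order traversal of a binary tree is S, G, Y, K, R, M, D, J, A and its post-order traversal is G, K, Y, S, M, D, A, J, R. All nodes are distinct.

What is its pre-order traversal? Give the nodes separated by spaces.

R S Y G K J D M A

The last element of post-order is the root; it splits in-order into left and right subtrees.
Root R: left subtree has 4 nodes {S, G, Y, K}, right has 4 {M, D, J, A}.
  Root S: left subtree has 0 nodes { }, right has 3 {G, Y, K}.
    Root Y: left subtree has 1 node {G}, right has 1 {K}.
  Root J: left subtree has 2 nodes {M, D}, right has 1 {A}.
    Root D: left subtree has 1 node {M}, right has 0 { }.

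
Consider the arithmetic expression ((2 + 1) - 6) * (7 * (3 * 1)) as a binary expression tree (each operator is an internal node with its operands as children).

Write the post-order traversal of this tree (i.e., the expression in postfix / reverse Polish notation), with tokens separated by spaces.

Post-order on an expression tree gives postfix notation: for each operator, emit left operand, right operand, then the operator.

2 1 + 6 - 7 3 1 * * *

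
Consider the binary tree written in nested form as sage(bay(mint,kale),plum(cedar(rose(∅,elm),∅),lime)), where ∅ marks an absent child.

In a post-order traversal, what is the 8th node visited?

Post-order visits the left subtree, then the right subtree, then the node.
At sage: go left to bay.
  At bay: go left to mint.
    mint is a leaf — visit mint.
  At bay: go right to kale.
    kale is a leaf — visit kale.
  Visit bay.
At sage: go right to plum.
  At plum: go left to cedar.
    At cedar: go left to rose.
      At rose: no left child.
      At rose: go right to elm.
        elm is a leaf — visit elm.
      Visit rose.
    At cedar: no right child.
    Visit cedar.
  At plum: go right to lime.
    lime is a leaf — visit lime.
  Visit plum.
Visit sage.
Full post-order sequence: mint, kale, bay, elm, rose, cedar, lime, plum, sage.

plum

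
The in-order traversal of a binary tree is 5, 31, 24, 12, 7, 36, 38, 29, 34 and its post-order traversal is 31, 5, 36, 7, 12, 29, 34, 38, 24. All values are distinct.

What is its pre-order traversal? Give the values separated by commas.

24, 5, 31, 38, 12, 7, 36, 34, 29

The last element of post-order is the root; it splits in-order into left and right subtrees.
Root 24: left subtree has 2 nodes {5, 31}, right has 6 {12, 7, 36, 38, 29, 34}.
  Root 5: left subtree has 0 nodes { }, right has 1 {31}.
  Root 38: left subtree has 3 nodes {12, 7, 36}, right has 2 {29, 34}.
    Root 12: left subtree has 0 nodes { }, right has 2 {7, 36}.
      Root 7: left subtree has 0 nodes { }, right has 1 {36}.
    Root 34: left subtree has 1 node {29}, right has 0 { }.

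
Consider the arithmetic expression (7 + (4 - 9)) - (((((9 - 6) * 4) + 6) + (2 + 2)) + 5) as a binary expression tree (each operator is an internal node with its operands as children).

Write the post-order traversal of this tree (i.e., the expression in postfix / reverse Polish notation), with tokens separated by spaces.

7 4 9 - + 9 6 - 4 * 6 + 2 2 + + 5 + -

Post-order on an expression tree gives postfix notation: for each operator, emit left operand, right operand, then the operator.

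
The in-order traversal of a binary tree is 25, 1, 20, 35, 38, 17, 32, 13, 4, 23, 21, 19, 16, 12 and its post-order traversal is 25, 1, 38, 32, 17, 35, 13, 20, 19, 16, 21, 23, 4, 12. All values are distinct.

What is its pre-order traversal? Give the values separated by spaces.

The last element of post-order is the root; it splits in-order into left and right subtrees.
Root 12: left subtree has 13 nodes {25, 1, 20, 35, 38, 17, 32, 13, 4, 23, 21, 19, 16}, right has 0 { }.
  Root 4: left subtree has 8 nodes {25, 1, 20, 35, 38, 17, 32, 13}, right has 4 {23, 21, 19, 16}.
    Root 20: left subtree has 2 nodes {25, 1}, right has 5 {35, 38, 17, 32, 13}.
      Root 1: left subtree has 1 node {25}, right has 0 { }.
      Root 13: left subtree has 4 nodes {35, 38, 17, 32}, right has 0 { }.
        Root 35: left subtree has 0 nodes { }, right has 3 {38, 17, 32}.
          Root 17: left subtree has 1 node {38}, right has 1 {32}.
    Root 23: left subtree has 0 nodes { }, right has 3 {21, 19, 16}.
      Root 21: left subtree has 0 nodes { }, right has 2 {19, 16}.
        Root 16: left subtree has 1 node {19}, right has 0 { }.

12 4 20 1 25 13 35 17 38 32 23 21 16 19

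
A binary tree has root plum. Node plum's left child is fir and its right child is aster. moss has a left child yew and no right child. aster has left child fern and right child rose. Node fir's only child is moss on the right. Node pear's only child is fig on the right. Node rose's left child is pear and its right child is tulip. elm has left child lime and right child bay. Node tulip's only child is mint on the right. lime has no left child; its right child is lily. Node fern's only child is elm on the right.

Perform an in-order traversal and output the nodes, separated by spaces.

fir yew moss plum fern lime lily elm bay aster pear fig rose tulip mint

In-order visits the left subtree, then the node, then the right subtree.
At plum: go left to fir.
  At fir: no left child.
  Visit fir.
  At fir: go right to moss.
    At moss: go left to yew.
      yew is a leaf — visit yew.
    Visit moss.
    At moss: no right child.
Visit plum.
At plum: go right to aster.
  At aster: go left to fern.
    At fern: no left child.
    Visit fern.
    At fern: go right to elm.
      At elm: go left to lime.
        At lime: no left child.
        Visit lime.
        At lime: go right to lily.
          lily is a leaf — visit lily.
      Visit elm.
      At elm: go right to bay.
        bay is a leaf — visit bay.
  Visit aster.
  At aster: go right to rose.
    At rose: go left to pear.
      At pear: no left child.
      Visit pear.
      At pear: go right to fig.
        fig is a leaf — visit fig.
    Visit rose.
    At rose: go right to tulip.
      At tulip: no left child.
      Visit tulip.
      At tulip: go right to mint.
        mint is a leaf — visit mint.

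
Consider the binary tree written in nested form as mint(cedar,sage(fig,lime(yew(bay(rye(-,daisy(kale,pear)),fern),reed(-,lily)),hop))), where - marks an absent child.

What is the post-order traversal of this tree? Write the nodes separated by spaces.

cedar fig kale pear daisy rye fern bay lily reed yew hop lime sage mint

Post-order visits the left subtree, then the right subtree, then the node.
At mint: go left to cedar.
  cedar is a leaf — visit cedar.
At mint: go right to sage.
  At sage: go left to fig.
    fig is a leaf — visit fig.
  At sage: go right to lime.
    At lime: go left to yew.
      At yew: go left to bay.
        At bay: go left to rye.
          At rye: no left child.
          At rye: go right to daisy.
            At daisy: go left to kale.
              kale is a leaf — visit kale.
            At daisy: go right to pear.
              pear is a leaf — visit pear.
            Visit daisy.
          Visit rye.
        At bay: go right to fern.
          fern is a leaf — visit fern.
        Visit bay.
      At yew: go right to reed.
        At reed: no left child.
        At reed: go right to lily.
          lily is a leaf — visit lily.
        Visit reed.
      Visit yew.
    At lime: go right to hop.
      hop is a leaf — visit hop.
    Visit lime.
  Visit sage.
Visit mint.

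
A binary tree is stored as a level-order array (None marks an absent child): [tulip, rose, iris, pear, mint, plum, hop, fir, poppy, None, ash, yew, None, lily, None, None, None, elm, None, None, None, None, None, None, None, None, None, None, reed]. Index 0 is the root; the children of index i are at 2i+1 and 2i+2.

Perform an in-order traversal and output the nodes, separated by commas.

fir, pear, elm, poppy, rose, mint, ash, tulip, yew, plum, iris, lily, reed, hop

In-order visits the left subtree, then the node, then the right subtree.
At tulip: go left to rose.
  At rose: go left to pear.
    At pear: go left to fir.
      fir is a leaf — visit fir.
    Visit pear.
    At pear: go right to poppy.
      At poppy: go left to elm.
        elm is a leaf — visit elm.
      Visit poppy.
      At poppy: no right child.
  Visit rose.
  At rose: go right to mint.
    At mint: no left child.
    Visit mint.
    At mint: go right to ash.
      ash is a leaf — visit ash.
Visit tulip.
At tulip: go right to iris.
  At iris: go left to plum.
    At plum: go left to yew.
      yew is a leaf — visit yew.
    Visit plum.
    At plum: no right child.
  Visit iris.
  At iris: go right to hop.
    At hop: go left to lily.
      At lily: no left child.
      Visit lily.
      At lily: go right to reed.
        reed is a leaf — visit reed.
    Visit hop.
    At hop: no right child.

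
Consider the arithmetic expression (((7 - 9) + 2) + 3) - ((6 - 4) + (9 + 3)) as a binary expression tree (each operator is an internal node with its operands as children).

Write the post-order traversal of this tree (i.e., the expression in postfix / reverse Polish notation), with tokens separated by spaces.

Post-order on an expression tree gives postfix notation: for each operator, emit left operand, right operand, then the operator.

7 9 - 2 + 3 + 6 4 - 9 3 + + -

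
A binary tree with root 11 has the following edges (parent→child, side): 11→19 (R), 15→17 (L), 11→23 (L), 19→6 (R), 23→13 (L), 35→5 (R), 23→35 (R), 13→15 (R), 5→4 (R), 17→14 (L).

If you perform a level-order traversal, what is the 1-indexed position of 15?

7

Level-order visits nodes level by level from the root, left to right within each level.
Level 0: 11
Level 1: 23, 19
Level 2: 13, 35, 6
Level 3: 15, 5
Level 4: 17, 4
Level 5: 14
Full level-order sequence: 11, 23, 19, 13, 35, 6, 15, 5, 17, 4, 14.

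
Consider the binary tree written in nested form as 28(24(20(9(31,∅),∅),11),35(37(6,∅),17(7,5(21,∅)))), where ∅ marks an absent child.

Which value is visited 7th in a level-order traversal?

Level-order visits nodes level by level from the root, left to right within each level.
Level 0: 28
Level 1: 24, 35
Level 2: 20, 11, 37, 17
Level 3: 9, 6, 7, 5
Level 4: 31, 21
Full level-order sequence: 28, 24, 35, 20, 11, 37, 17, 9, 6, 7, 5, 31, 21.

17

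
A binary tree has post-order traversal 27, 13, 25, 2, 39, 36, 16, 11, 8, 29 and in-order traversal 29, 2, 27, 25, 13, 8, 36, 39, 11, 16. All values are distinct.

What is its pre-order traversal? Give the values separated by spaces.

The last element of post-order is the root; it splits in-order into left and right subtrees.
Root 29: left subtree has 0 nodes { }, right has 9 {2, 27, 25, 13, 8, 36, 39, 11, 16}.
  Root 8: left subtree has 4 nodes {2, 27, 25, 13}, right has 4 {36, 39, 11, 16}.
    Root 2: left subtree has 0 nodes { }, right has 3 {27, 25, 13}.
      Root 25: left subtree has 1 node {27}, right has 1 {13}.
    Root 11: left subtree has 2 nodes {36, 39}, right has 1 {16}.
      Root 36: left subtree has 0 nodes { }, right has 1 {39}.

29 8 2 25 27 13 11 36 39 16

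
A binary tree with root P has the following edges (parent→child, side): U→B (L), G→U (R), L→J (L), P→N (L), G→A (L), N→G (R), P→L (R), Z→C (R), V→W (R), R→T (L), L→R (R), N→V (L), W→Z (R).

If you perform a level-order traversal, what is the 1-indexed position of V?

Level-order visits nodes level by level from the root, left to right within each level.
Level 0: P
Level 1: N, L
Level 2: V, G, J, R
Level 3: W, A, U, T
Level 4: Z, B
Level 5: C
Full level-order sequence: P, N, L, V, G, J, R, W, A, U, T, Z, B, C.

4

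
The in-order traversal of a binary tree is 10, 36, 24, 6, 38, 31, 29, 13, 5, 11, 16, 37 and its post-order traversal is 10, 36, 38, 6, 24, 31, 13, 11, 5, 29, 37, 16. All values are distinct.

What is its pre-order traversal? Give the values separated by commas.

16, 29, 31, 24, 36, 10, 6, 38, 5, 13, 11, 37

The last element of post-order is the root; it splits in-order into left and right subtrees.
Root 16: left subtree has 10 nodes {10, 36, 24, 6, 38, 31, 29, 13, 5, 11}, right has 1 {37}.
  Root 29: left subtree has 6 nodes {10, 36, 24, 6, 38, 31}, right has 3 {13, 5, 11}.
    Root 31: left subtree has 5 nodes {10, 36, 24, 6, 38}, right has 0 { }.
      Root 24: left subtree has 2 nodes {10, 36}, right has 2 {6, 38}.
        Root 36: left subtree has 1 node {10}, right has 0 { }.
        Root 6: left subtree has 0 nodes { }, right has 1 {38}.
    Root 5: left subtree has 1 node {13}, right has 1 {11}.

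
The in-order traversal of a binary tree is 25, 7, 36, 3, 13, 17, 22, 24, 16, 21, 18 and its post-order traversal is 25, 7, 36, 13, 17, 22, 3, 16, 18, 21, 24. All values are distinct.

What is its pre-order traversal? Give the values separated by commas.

The last element of post-order is the root; it splits in-order into left and right subtrees.
Root 24: left subtree has 7 nodes {25, 7, 36, 3, 13, 17, 22}, right has 3 {16, 21, 18}.
  Root 3: left subtree has 3 nodes {25, 7, 36}, right has 3 {13, 17, 22}.
    Root 36: left subtree has 2 nodes {25, 7}, right has 0 { }.
      Root 7: left subtree has 1 node {25}, right has 0 { }.
    Root 22: left subtree has 2 nodes {13, 17}, right has 0 { }.
      Root 17: left subtree has 1 node {13}, right has 0 { }.
  Root 21: left subtree has 1 node {16}, right has 1 {18}.

24, 3, 36, 7, 25, 22, 17, 13, 21, 16, 18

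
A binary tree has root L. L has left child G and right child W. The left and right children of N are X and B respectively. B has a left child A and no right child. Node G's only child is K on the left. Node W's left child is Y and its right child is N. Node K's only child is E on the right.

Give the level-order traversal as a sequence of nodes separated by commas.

Level-order visits nodes level by level from the root, left to right within each level.
Level 0: L
Level 1: G, W
Level 2: K, Y, N
Level 3: E, X, B
Level 4: A

L, G, W, K, Y, N, E, X, B, A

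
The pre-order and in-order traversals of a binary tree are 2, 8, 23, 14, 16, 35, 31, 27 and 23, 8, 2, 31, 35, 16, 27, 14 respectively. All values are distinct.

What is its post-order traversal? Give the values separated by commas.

The first element of pre-order is the root; it splits in-order into left and right subtrees.
Root 2: left subtree has 2 nodes {23, 8}, right has 5 {31, 35, 16, 27, 14}.
  Root 8: left subtree has 1 node {23}, right has 0 { }.
  Root 14: left subtree has 4 nodes {31, 35, 16, 27}, right has 0 { }.
    Root 16: left subtree has 2 nodes {31, 35}, right has 1 {27}.
      Root 35: left subtree has 1 node {31}, right has 0 { }.

23, 8, 31, 35, 27, 16, 14, 2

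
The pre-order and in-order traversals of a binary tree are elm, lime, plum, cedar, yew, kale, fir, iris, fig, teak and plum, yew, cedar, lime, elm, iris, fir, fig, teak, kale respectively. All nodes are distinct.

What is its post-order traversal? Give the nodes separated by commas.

The first element of pre-order is the root; it splits in-order into left and right subtrees.
Root elm: left subtree has 4 nodes {plum, yew, cedar, lime}, right has 5 {iris, fir, fig, teak, kale}.
  Root lime: left subtree has 3 nodes {plum, yew, cedar}, right has 0 { }.
    Root plum: left subtree has 0 nodes { }, right has 2 {yew, cedar}.
      Root cedar: left subtree has 1 node {yew}, right has 0 { }.
  Root kale: left subtree has 4 nodes {iris, fir, fig, teak}, right has 0 { }.
    Root fir: left subtree has 1 node {iris}, right has 2 {fig, teak}.
      Root fig: left subtree has 0 nodes { }, right has 1 {teak}.

yew, cedar, plum, lime, iris, teak, fig, fir, kale, elm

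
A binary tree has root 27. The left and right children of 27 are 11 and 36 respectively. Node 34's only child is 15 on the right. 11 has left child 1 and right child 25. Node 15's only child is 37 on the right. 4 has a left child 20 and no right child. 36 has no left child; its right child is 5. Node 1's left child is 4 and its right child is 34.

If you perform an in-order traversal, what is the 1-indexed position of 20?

1

In-order visits the left subtree, then the node, then the right subtree.
At 27: go left to 11.
  At 11: go left to 1.
    At 1: go left to 4.
      At 4: go left to 20.
        20 is a leaf — visit 20.
      Visit 4.
      At 4: no right child.
    Visit 1.
    At 1: go right to 34.
      At 34: no left child.
      Visit 34.
      At 34: go right to 15.
        At 15: no left child.
        Visit 15.
        At 15: go right to 37.
          37 is a leaf — visit 37.
  Visit 11.
  At 11: go right to 25.
    25 is a leaf — visit 25.
Visit 27.
At 27: go right to 36.
  At 36: no left child.
  Visit 36.
  At 36: go right to 5.
    5 is a leaf — visit 5.
Full in-order sequence: 20, 4, 1, 34, 15, 37, 11, 25, 27, 36, 5.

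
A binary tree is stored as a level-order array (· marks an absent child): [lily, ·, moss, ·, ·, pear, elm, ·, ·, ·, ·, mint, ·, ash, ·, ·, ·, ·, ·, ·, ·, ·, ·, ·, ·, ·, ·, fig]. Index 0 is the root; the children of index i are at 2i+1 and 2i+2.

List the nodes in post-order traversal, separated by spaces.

Post-order visits the left subtree, then the right subtree, then the node.
At lily: no left child.
At lily: go right to moss.
  At moss: go left to pear.
    At pear: go left to mint.
      mint is a leaf — visit mint.
    At pear: no right child.
    Visit pear.
  At moss: go right to elm.
    At elm: go left to ash.
      At ash: go left to fig.
        fig is a leaf — visit fig.
      At ash: no right child.
      Visit ash.
    At elm: no right child.
    Visit elm.
  Visit moss.
Visit lily.

mint pear fig ash elm moss lily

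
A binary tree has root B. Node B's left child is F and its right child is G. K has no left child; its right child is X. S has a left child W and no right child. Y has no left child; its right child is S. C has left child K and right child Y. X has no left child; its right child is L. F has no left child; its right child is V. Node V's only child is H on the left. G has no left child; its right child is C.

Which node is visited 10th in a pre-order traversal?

Y

Pre-order visits the node, then its left subtree, then its right subtree.
Visit B.
At B: go left to F.
  Visit F.
  At F: no left child.
  At F: go right to V.
    Visit V.
    At V: go left to H.
      H is a leaf — visit H.
    At V: no right child.
At B: go right to G.
  Visit G.
  At G: no left child.
  At G: go right to C.
    Visit C.
    At C: go left to K.
      Visit K.
      At K: no left child.
      At K: go right to X.
        Visit X.
        At X: no left child.
        At X: go right to L.
          L is a leaf — visit L.
    At C: go right to Y.
      Visit Y.
      At Y: no left child.
      At Y: go right to S.
        Visit S.
        At S: go left to W.
          W is a leaf — visit W.
        At S: no right child.
Full pre-order sequence: B, F, V, H, G, C, K, X, L, Y, S, W.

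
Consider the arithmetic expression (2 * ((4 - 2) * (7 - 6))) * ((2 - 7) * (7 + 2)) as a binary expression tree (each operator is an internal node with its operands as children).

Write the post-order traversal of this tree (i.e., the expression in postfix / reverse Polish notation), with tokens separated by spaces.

2 4 2 - 7 6 - * * 2 7 - 7 2 + * *

Post-order on an expression tree gives postfix notation: for each operator, emit left operand, right operand, then the operator.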